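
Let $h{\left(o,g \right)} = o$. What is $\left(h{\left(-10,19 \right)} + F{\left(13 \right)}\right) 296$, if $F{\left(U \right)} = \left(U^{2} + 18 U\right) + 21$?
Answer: $122544$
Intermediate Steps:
$F{\left(U \right)} = 21 + U^{2} + 18 U$
$\left(h{\left(-10,19 \right)} + F{\left(13 \right)}\right) 296 = \left(-10 + \left(21 + 13^{2} + 18 \cdot 13\right)\right) 296 = \left(-10 + \left(21 + 169 + 234\right)\right) 296 = \left(-10 + 424\right) 296 = 414 \cdot 296 = 122544$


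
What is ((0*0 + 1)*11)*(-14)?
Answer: -154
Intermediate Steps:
((0*0 + 1)*11)*(-14) = ((0 + 1)*11)*(-14) = (1*11)*(-14) = 11*(-14) = -154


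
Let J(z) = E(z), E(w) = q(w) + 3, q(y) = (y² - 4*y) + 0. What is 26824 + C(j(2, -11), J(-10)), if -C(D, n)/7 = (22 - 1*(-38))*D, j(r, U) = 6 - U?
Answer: 19684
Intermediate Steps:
q(y) = y² - 4*y
E(w) = 3 + w*(-4 + w) (E(w) = w*(-4 + w) + 3 = 3 + w*(-4 + w))
J(z) = 3 + z*(-4 + z)
C(D, n) = -420*D (C(D, n) = -7*(22 - 1*(-38))*D = -7*(22 + 38)*D = -420*D)
26824 + C(j(2, -11), J(-10)) = 26824 - 420*(6 - 1*(-11)) = 26824 - 420*(6 + 11) = 26824 - 420*17 = 26824 - 7140 = 19684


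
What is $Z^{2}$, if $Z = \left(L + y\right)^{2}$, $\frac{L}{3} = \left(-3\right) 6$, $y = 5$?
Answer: $5764801$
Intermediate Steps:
$L = -54$ ($L = 3 \left(\left(-3\right) 6\right) = 3 \left(-18\right) = -54$)
$Z = 2401$ ($Z = \left(-54 + 5\right)^{2} = \left(-49\right)^{2} = 2401$)
$Z^{2} = 2401^{2} = 5764801$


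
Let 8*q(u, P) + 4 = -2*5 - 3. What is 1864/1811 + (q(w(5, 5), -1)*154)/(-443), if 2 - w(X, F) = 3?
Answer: 5673607/3209092 ≈ 1.7680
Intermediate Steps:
w(X, F) = -1 (w(X, F) = 2 - 1*3 = 2 - 3 = -1)
q(u, P) = -17/8 (q(u, P) = -½ + (-2*5 - 3)/8 = -½ + (-10 - 3)/8 = -½ + (⅛)*(-13) = -½ - 13/8 = -17/8)
1864/1811 + (q(w(5, 5), -1)*154)/(-443) = 1864/1811 - 17/8*154/(-443) = 1864*(1/1811) - 1309/4*(-1/443) = 1864/1811 + 1309/1772 = 5673607/3209092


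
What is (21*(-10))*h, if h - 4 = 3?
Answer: -1470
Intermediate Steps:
h = 7 (h = 4 + 3 = 7)
(21*(-10))*h = (21*(-10))*7 = -210*7 = -1470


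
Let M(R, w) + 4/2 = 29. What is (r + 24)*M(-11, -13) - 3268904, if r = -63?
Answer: -3269957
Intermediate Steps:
M(R, w) = 27 (M(R, w) = -2 + 29 = 27)
(r + 24)*M(-11, -13) - 3268904 = (-63 + 24)*27 - 3268904 = -39*27 - 3268904 = -1053 - 3268904 = -3269957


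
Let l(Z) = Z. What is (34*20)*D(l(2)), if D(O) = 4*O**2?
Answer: 10880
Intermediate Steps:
(34*20)*D(l(2)) = (34*20)*(4*2**2) = 680*(4*4) = 680*16 = 10880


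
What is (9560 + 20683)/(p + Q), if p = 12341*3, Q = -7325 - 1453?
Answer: 10081/9415 ≈ 1.0707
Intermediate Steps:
Q = -8778
p = 37023
(9560 + 20683)/(p + Q) = (9560 + 20683)/(37023 - 8778) = 30243/28245 = 30243*(1/28245) = 10081/9415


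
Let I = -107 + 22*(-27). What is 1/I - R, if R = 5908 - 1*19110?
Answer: 9254601/701 ≈ 13202.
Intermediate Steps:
R = -13202 (R = 5908 - 19110 = -13202)
I = -701 (I = -107 - 594 = -701)
1/I - R = 1/(-701) - 1*(-13202) = -1/701 + 13202 = 9254601/701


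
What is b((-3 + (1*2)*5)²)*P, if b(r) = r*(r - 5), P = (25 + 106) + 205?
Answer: 724416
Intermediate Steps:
P = 336 (P = 131 + 205 = 336)
b(r) = r*(-5 + r)
b((-3 + (1*2)*5)²)*P = ((-3 + (1*2)*5)²*(-5 + (-3 + (1*2)*5)²))*336 = ((-3 + 2*5)²*(-5 + (-3 + 2*5)²))*336 = ((-3 + 10)²*(-5 + (-3 + 10)²))*336 = (7²*(-5 + 7²))*336 = (49*(-5 + 49))*336 = (49*44)*336 = 2156*336 = 724416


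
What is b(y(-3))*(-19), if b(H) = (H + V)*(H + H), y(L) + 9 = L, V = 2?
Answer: -4560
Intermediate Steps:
y(L) = -9 + L
b(H) = 2*H*(2 + H) (b(H) = (H + 2)*(H + H) = (2 + H)*(2*H) = 2*H*(2 + H))
b(y(-3))*(-19) = (2*(-9 - 3)*(2 + (-9 - 3)))*(-19) = (2*(-12)*(2 - 12))*(-19) = (2*(-12)*(-10))*(-19) = 240*(-19) = -4560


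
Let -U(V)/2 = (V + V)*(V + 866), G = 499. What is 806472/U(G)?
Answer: -67206/227045 ≈ -0.29600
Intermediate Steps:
U(V) = -4*V*(866 + V) (U(V) = -2*(V + V)*(V + 866) = -2*2*V*(866 + V) = -4*V*(866 + V))
806472/U(G) = 806472/((-4*499*(866 + 499))) = 806472/((-4*499*1365)) = 806472/(-2724540) = 806472*(-1/2724540) = -67206/227045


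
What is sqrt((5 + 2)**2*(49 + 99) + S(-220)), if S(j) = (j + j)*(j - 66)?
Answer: 6*sqrt(3697) ≈ 364.82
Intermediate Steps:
S(j) = 2*j*(-66 + j) (S(j) = (2*j)*(-66 + j) = 2*j*(-66 + j))
sqrt((5 + 2)**2*(49 + 99) + S(-220)) = sqrt((5 + 2)**2*(49 + 99) + 2*(-220)*(-66 - 220)) = sqrt(7**2*148 + 2*(-220)*(-286)) = sqrt(49*148 + 125840) = sqrt(7252 + 125840) = sqrt(133092) = 6*sqrt(3697)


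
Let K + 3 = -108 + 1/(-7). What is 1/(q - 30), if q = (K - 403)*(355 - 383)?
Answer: 1/14366 ≈ 6.9609e-5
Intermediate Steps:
K = -778/7 (K = -3 + (-108 + 1/(-7)) = -3 + (-108 - ⅐) = -3 - 757/7 = -778/7 ≈ -111.14)
q = 14396 (q = (-778/7 - 403)*(355 - 383) = -3599/7*(-28) = 14396)
1/(q - 30) = 1/(14396 - 30) = 1/14366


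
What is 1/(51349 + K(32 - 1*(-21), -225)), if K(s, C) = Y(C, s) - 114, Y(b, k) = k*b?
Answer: 1/39310 ≈ 2.5439e-5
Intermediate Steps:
Y(b, k) = b*k
K(s, C) = -114 + C*s (K(s, C) = C*s - 114 = -114 + C*s)
1/(51349 + K(32 - 1*(-21), -225)) = 1/(51349 + (-114 - 225*(32 - 1*(-21)))) = 1/(51349 + (-114 - 225*(32 + 21))) = 1/(51349 + (-114 - 225*53)) = 1/(51349 + (-114 - 11925)) = 1/(51349 - 12039) = 1/39310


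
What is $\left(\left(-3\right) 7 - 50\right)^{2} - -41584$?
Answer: $46625$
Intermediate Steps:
$\left(\left(-3\right) 7 - 50\right)^{2} - -41584 = \left(-21 - 50\right)^{2} + 41584 = \left(-71\right)^{2} + 41584 = 5041 + 41584 = 46625$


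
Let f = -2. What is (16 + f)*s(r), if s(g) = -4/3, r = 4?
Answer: -56/3 ≈ -18.667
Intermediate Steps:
s(g) = -4/3 (s(g) = -4*⅓ = -4/3)
(16 + f)*s(r) = (16 - 2)*(-4/3) = 14*(-4/3) = -56/3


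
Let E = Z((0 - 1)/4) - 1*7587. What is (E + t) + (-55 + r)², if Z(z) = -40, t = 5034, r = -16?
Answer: 2448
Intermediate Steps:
E = -7627 (E = -40 - 1*7587 = -40 - 7587 = -7627)
(E + t) + (-55 + r)² = (-7627 + 5034) + (-55 - 16)² = -2593 + (-71)² = -2593 + 5041 = 2448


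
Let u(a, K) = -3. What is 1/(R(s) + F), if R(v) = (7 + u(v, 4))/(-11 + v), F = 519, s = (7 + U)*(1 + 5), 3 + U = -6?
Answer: 23/11933 ≈ 0.0019274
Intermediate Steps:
U = -9 (U = -3 - 6 = -9)
s = -12 (s = (7 - 9)*(1 + 5) = -2*6 = -12)
R(v) = 4/(-11 + v) (R(v) = (7 - 3)/(-11 + v) = 4/(-11 + v))
1/(R(s) + F) = 1/(4/(-11 - 12) + 519) = 1/(4/(-23) + 519) = 1/(4*(-1/23) + 519) = 1/(-4/23 + 519) = 1/(11933/23) = 23/11933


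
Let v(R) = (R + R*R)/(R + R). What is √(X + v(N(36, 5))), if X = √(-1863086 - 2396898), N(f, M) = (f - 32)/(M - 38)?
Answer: √(1914 + 17424*I*√266249)/66 ≈ 32.128 + 32.121*I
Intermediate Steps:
N(f, M) = (-32 + f)/(-38 + M)
v(R) = (R + R²)/(2*R) (v(R) = (R + R²)/((2*R)) = (R + R²)*(1/(2*R)) = (R + R²)/(2*R))
X = 4*I*√266249 (X = √(-4259984) = 4*I*√266249 ≈ 2064.0*I)
√(X + v(N(36, 5))) = √(4*I*√266249 + (½ + ((-32 + 36)/(-38 + 5))/2)) = √(4*I*√266249 + (½ + (4/(-33))/2)) = √(4*I*√266249 + (½ + (-1/33*4)/2)) = √(4*I*√266249 + (½ + (½)*(-4/33))) = √(4*I*√266249 + (½ - 2/33)) = √(4*I*√266249 + 29/66) = √(29/66 + 4*I*√266249)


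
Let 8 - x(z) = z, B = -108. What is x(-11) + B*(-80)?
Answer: 8659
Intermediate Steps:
x(z) = 8 - z
x(-11) + B*(-80) = (8 - 1*(-11)) - 108*(-80) = (8 + 11) + 8640 = 19 + 8640 = 8659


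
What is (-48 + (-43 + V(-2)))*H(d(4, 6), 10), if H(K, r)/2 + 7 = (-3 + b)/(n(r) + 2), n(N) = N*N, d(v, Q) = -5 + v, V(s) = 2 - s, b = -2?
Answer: 20851/17 ≈ 1226.5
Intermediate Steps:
n(N) = N²
H(K, r) = -14 - 10/(2 + r²) (H(K, r) = -14 + 2*((-3 - 2)/(r² + 2)) = -14 + 2*(-5/(2 + r²)) = -14 - 10/(2 + r²))
(-48 + (-43 + V(-2)))*H(d(4, 6), 10) = (-48 + (-43 + (2 - 1*(-2))))*(2*(-19 - 7*10²)/(2 + 10²)) = (-48 + (-43 + (2 + 2)))*(2*(-19 - 7*100)/(2 + 100)) = (-48 + (-43 + 4))*(2*(-19 - 700)/102) = (-48 - 39)*(2*(1/102)*(-719)) = -87*(-719/51) = 20851/17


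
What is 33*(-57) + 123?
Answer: -1758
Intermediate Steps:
33*(-57) + 123 = -1881 + 123 = -1758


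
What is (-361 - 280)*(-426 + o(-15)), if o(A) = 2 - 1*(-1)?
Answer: 271143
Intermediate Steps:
o(A) = 3 (o(A) = 2 + 1 = 3)
(-361 - 280)*(-426 + o(-15)) = (-361 - 280)*(-426 + 3) = -641*(-423) = 271143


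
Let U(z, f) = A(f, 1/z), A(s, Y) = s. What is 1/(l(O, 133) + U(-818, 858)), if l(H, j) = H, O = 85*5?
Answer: 1/1283 ≈ 0.00077942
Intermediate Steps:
U(z, f) = f
O = 425
1/(l(O, 133) + U(-818, 858)) = 1/(425 + 858) = 1/1283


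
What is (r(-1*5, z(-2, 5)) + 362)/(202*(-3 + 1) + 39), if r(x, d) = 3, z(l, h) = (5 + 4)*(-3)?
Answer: -1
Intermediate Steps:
z(l, h) = -27 (z(l, h) = 9*(-3) = -27)
(r(-1*5, z(-2, 5)) + 362)/(202*(-3 + 1) + 39) = (3 + 362)/(202*(-3 + 1) + 39) = 365/(202*(-2) + 39) = 365/(-404 + 39) = 365/(-365) = 365*(-1/365) = -1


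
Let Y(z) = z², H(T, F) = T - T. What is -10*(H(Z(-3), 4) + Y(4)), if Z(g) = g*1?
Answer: -160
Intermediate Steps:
Z(g) = g
H(T, F) = 0
-10*(H(Z(-3), 4) + Y(4)) = -10*(0 + 4²) = -10*(0 + 16) = -10*16 = -160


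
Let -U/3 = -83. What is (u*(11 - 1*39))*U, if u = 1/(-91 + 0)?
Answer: 996/13 ≈ 76.615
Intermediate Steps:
u = -1/91 (u = 1/(-91) = -1/91 ≈ -0.010989)
U = 249 (U = -3*(-83) = 249)
(u*(11 - 1*39))*U = -(11 - 1*39)/91*249 = -(11 - 39)/91*249 = -1/91*(-28)*249 = (4/13)*249 = 996/13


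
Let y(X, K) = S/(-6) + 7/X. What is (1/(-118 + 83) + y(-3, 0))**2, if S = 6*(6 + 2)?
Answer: 1183744/11025 ≈ 107.37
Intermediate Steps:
S = 48 (S = 6*8 = 48)
y(X, K) = -8 + 7/X (y(X, K) = 48/(-6) + 7/X = 48*(-1/6) + 7/X = -8 + 7/X)
(1/(-118 + 83) + y(-3, 0))**2 = (1/(-118 + 83) + (-8 + 7/(-3)))**2 = (1/(-35) + (-8 + 7*(-1/3)))**2 = (-1/35 + (-8 - 7/3))**2 = (-1/35 - 31/3)**2 = (-1088/105)**2 = 1183744/11025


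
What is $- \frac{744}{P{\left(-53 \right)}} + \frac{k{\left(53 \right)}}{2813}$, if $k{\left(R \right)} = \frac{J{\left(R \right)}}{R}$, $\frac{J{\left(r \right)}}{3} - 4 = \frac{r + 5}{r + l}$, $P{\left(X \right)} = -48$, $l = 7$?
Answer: $\frac{11554472}{745445} \approx 15.5$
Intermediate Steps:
$J{\left(r \right)} = 12 + \frac{3 \left(5 + r\right)}{7 + r}$ ($J{\left(r \right)} = 12 + 3 \frac{r + 5}{r + 7} = 12 + 3 \frac{5 + r}{7 + r} = 12 + \frac{3 \left(5 + r\right)}{7 + r}$)
$k{\left(R \right)} = \frac{3 \left(33 + 5 R\right)}{R \left(7 + R\right)}$ ($k{\left(R \right)} = \frac{3 \frac{1}{7 + R} \left(33 + 5 R\right)}{R} = \frac{3 \left(33 + 5 R\right)}{R \left(7 + R\right)}$)
$- \frac{744}{P{\left(-53 \right)}} + \frac{k{\left(53 \right)}}{2813} = - \frac{744}{-48} + \frac{3 \cdot \frac{1}{53} \frac{1}{7 + 53} \left(33 + 5 \cdot 53\right)}{2813} = \left(-744\right) \left(- \frac{1}{48}\right) + 3 \cdot \frac{1}{53} \cdot \frac{1}{60} \left(33 + 265\right) \frac{1}{2813} = \frac{31}{2} + 3 \cdot \frac{1}{53} \cdot \frac{1}{60} \cdot 298 \cdot \frac{1}{2813} = \frac{31}{2} + \frac{149}{530} \cdot \frac{1}{2813} = \frac{31}{2} + \frac{149}{1490890} = \frac{11554472}{745445}$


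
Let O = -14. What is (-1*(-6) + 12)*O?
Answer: -252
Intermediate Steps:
(-1*(-6) + 12)*O = (-1*(-6) + 12)*(-14) = (6 + 12)*(-14) = 18*(-14) = -252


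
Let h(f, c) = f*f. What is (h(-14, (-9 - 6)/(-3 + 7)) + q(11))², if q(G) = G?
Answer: 42849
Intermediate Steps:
h(f, c) = f²
(h(-14, (-9 - 6)/(-3 + 7)) + q(11))² = ((-14)² + 11)² = (196 + 11)² = 207² = 42849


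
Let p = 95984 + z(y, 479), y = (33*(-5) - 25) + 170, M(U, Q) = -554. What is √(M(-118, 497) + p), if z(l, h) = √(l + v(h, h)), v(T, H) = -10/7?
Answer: √(4676070 + 35*I*√42)/7 ≈ 308.92 + 0.0074925*I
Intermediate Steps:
v(T, H) = -10/7 (v(T, H) = -10*⅐ = -10/7)
y = -20 (y = (-165 - 25) + 170 = -190 + 170 = -20)
z(l, h) = √(-10/7 + l) (z(l, h) = √(l - 10/7) = √(-10/7 + l))
p = 95984 + 5*I*√42/7 (p = 95984 + √(-70 + 49*(-20))/7 = 95984 + √(-70 - 980)/7 = 95984 + √(-1050)/7 = 95984 + (5*I*√42)/7 = 95984 + 5*I*√42/7 ≈ 95984.0 + 4.6291*I)
√(M(-118, 497) + p) = √(-554 + (95984 + 5*I*√42/7)) = √(95430 + 5*I*√42/7)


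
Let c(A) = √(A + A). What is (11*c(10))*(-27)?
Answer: -594*√5 ≈ -1328.2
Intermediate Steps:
c(A) = √2*√A (c(A) = √(2*A) = √2*√A)
(11*c(10))*(-27) = (11*(√2*√10))*(-27) = (11*(2*√5))*(-27) = (22*√5)*(-27) = -594*√5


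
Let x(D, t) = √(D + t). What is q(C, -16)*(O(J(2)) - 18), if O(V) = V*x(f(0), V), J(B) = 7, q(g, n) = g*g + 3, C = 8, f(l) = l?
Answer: -1206 + 469*√7 ≈ 34.857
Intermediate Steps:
q(g, n) = 3 + g² (q(g, n) = g² + 3 = 3 + g²)
O(V) = V^(3/2) (O(V) = V*√(0 + V) = V*√V = V^(3/2))
q(C, -16)*(O(J(2)) - 18) = (3 + 8²)*(7^(3/2) - 18) = (3 + 64)*(7*√7 - 18) = 67*(-18 + 7*√7) = -1206 + 469*√7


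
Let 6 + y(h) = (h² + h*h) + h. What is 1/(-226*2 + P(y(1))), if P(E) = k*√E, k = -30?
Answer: I/(2*(-226*I + 15*√3)) ≈ -0.0021835 + 0.00025102*I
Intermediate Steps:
y(h) = -6 + h + 2*h² (y(h) = -6 + ((h² + h*h) + h) = -6 + ((h² + h²) + h) = -6 + (2*h² + h) = -6 + (h + 2*h²) = -6 + h + 2*h²)
P(E) = -30*√E
1/(-226*2 + P(y(1))) = 1/(-226*2 - 30*√(-6 + 1 + 2*1²)) = 1/(-452 - 30*√(-6 + 1 + 2*1)) = 1/(-452 - 30*√(-6 + 1 + 2)) = 1/(-452 - 30*I*√3)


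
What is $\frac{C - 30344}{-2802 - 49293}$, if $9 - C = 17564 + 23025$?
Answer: $\frac{70924}{52095} \approx 1.3614$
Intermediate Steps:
$C = -40580$ ($C = 9 - \left(17564 + 23025\right) = 9 - 40589 = -40580$)
$\frac{C - 30344}{-2802 - 49293} = \frac{-40580 - 30344}{-2802 - 49293} = - \frac{70924}{-52095} = \left(-70924\right) \left(- \frac{1}{52095}\right) = \frac{70924}{52095}$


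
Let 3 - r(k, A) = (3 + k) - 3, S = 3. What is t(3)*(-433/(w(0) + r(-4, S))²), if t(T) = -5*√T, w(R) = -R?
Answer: 2165*√3/49 ≈ 76.528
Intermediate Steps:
r(k, A) = 3 - k (r(k, A) = 3 - ((3 + k) - 3) = 3 - k)
t(3)*(-433/(w(0) + r(-4, S))²) = (-5*√3)*(-433/(-1*0 + (3 - 1*(-4)))²) = (-5*√3)*(-433/(0 + (3 + 4))²) = (-5*√3)*(-433/(0 + 7)²) = (-5*√3)*(-433/(7²)) = (-5*√3)*(-433/49) = (-5*√3)*(-433*1/49) = -5*√3*(-433/49) = 2165*√3/49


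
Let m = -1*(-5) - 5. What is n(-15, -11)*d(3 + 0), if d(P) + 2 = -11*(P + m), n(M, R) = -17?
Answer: 595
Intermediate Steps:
m = 0 (m = 5 - 5 = 0)
d(P) = -2 - 11*P (d(P) = -2 - 11*(P + 0) = -2 - 11*P)
n(-15, -11)*d(3 + 0) = -17*(-2 - 11*(3 + 0)) = -17*(-2 - 11*3) = -17*(-2 - 33) = -17*(-35) = 595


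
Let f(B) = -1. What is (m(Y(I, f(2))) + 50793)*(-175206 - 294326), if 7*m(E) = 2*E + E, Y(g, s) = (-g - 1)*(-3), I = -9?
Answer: -23844109404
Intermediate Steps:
Y(g, s) = 3 + 3*g (Y(g, s) = (-1 - g)*(-3) = 3 + 3*g)
m(E) = 3*E/7 (m(E) = (2*E + E)/7 = (3*E)/7 = 3*E/7)
(m(Y(I, f(2))) + 50793)*(-175206 - 294326) = (3*(3 + 3*(-9))/7 + 50793)*(-175206 - 294326) = (3*(3 - 27)/7 + 50793)*(-469532) = ((3/7)*(-24) + 50793)*(-469532) = (-72/7 + 50793)*(-469532) = (355479/7)*(-469532) = -23844109404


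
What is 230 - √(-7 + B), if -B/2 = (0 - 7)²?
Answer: 230 - I*√105 ≈ 230.0 - 10.247*I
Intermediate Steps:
B = -98 (B = -2*(0 - 7)² = -2*(-7)² = -2*49 = -98)
230 - √(-7 + B) = 230 - √(-7 - 98) = 230 - √(-105) = 230 - I*√105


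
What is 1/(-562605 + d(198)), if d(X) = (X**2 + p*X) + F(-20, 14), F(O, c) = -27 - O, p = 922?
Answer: -1/340852 ≈ -2.9338e-6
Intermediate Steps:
d(X) = -7 + X**2 + 922*X (d(X) = (X**2 + 922*X) + (-27 - 1*(-20)) = (X**2 + 922*X) + (-27 + 20) = (X**2 + 922*X) - 7 = -7 + X**2 + 922*X)
1/(-562605 + d(198)) = 1/(-562605 + (-7 + 198**2 + 922*198)) = 1/(-562605 + (-7 + 39204 + 182556)) = 1/(-562605 + 221753) = 1/(-340852) = -1/340852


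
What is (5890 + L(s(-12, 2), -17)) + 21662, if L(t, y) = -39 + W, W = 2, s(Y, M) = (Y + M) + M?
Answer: 27515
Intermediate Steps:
s(Y, M) = Y + 2*M (s(Y, M) = (M + Y) + M = Y + 2*M)
L(t, y) = -37 (L(t, y) = -39 + 2 = -37)
(5890 + L(s(-12, 2), -17)) + 21662 = (5890 - 37) + 21662 = 5853 + 21662 = 27515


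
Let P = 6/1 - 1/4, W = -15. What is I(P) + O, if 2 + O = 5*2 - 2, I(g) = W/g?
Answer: 78/23 ≈ 3.3913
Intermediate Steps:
P = 23/4 (P = 6*1 - 1*¼ = 6 - ¼ = 23/4 ≈ 5.7500)
I(g) = -15/g
O = 6 (O = -2 + (5*2 - 2) = -2 + (10 - 2) = -2 + 8 = 6)
I(P) + O = -15/23/4 + 6 = -15*4/23 + 6 = -60/23 + 6 = 78/23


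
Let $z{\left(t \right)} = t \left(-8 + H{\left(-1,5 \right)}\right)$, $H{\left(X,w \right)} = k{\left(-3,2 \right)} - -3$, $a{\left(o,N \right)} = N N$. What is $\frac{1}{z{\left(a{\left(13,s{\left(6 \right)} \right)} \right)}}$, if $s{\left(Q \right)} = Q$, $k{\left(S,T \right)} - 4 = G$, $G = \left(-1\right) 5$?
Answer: $- \frac{1}{216} \approx -0.0046296$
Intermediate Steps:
$G = -5$
$k{\left(S,T \right)} = -1$ ($k{\left(S,T \right)} = 4 - 5 = -1$)
$a{\left(o,N \right)} = N^{2}$
$H{\left(X,w \right)} = 2$ ($H{\left(X,w \right)} = -1 - -3 = -1 + 3 = 2$)
$z{\left(t \right)} = - 6 t$ ($z{\left(t \right)} = t \left(-8 + 2\right) = t \left(-6\right) = - 6 t$)
$\frac{1}{z{\left(a{\left(13,s{\left(6 \right)} \right)} \right)}} = \frac{1}{\left(-6\right) 6^{2}} = \frac{1}{\left(-6\right) 36} = \frac{1}{-216} = - \frac{1}{216}$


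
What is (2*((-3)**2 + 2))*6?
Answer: 132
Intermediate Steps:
(2*((-3)**2 + 2))*6 = (2*(9 + 2))*6 = (2*11)*6 = 22*6 = 132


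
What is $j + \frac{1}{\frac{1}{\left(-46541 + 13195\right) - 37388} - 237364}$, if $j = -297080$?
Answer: $- \frac{4987885614053894}{16789705177} \approx -2.9708 \cdot 10^{5}$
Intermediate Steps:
$j + \frac{1}{\frac{1}{\left(-46541 + 13195\right) - 37388} - 237364} = -297080 + \frac{1}{\frac{1}{\left(-46541 + 13195\right) - 37388} - 237364} = -297080 + \frac{1}{\frac{1}{-33346 - 37388} - 237364} = -297080 + \frac{1}{\frac{1}{-70734} - 237364} = -297080 + \frac{1}{- \frac{1}{70734} - 237364} = -297080 + \frac{1}{- \frac{16789705177}{70734}} = -297080 - \frac{70734}{16789705177} = - \frac{4987885614053894}{16789705177}$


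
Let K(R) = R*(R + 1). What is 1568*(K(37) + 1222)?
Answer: 4120704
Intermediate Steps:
K(R) = R*(1 + R)
1568*(K(37) + 1222) = 1568*(37*(1 + 37) + 1222) = 1568*(37*38 + 1222) = 1568*(1406 + 1222) = 1568*2628 = 4120704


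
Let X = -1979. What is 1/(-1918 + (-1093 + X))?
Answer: -1/4990 ≈ -0.00020040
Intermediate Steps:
1/(-1918 + (-1093 + X)) = 1/(-1918 + (-1093 - 1979)) = 1/(-1918 - 3072) = 1/(-4990) = -1/4990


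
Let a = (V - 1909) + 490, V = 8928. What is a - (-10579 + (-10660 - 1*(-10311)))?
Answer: 18437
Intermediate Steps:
a = 7509 (a = (8928 - 1909) + 490 = 7019 + 490 = 7509)
a - (-10579 + (-10660 - 1*(-10311))) = 7509 - (-10579 + (-10660 - 1*(-10311))) = 7509 - (-10579 + (-10660 + 10311)) = 7509 - (-10579 - 349) = 7509 - 1*(-10928) = 7509 + 10928 = 18437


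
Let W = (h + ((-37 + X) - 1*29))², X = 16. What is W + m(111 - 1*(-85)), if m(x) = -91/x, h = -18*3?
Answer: 302835/28 ≈ 10816.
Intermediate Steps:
h = -54
W = 10816 (W = (-54 + ((-37 + 16) - 1*29))² = (-54 + (-21 - 29))² = (-54 - 50)² = (-104)² = 10816)
W + m(111 - 1*(-85)) = 10816 - 91/(111 - 1*(-85)) = 10816 - 91/(111 + 85) = 10816 - 91/196 = 10816 - 91*1/196 = 10816 - 13/28 = 302835/28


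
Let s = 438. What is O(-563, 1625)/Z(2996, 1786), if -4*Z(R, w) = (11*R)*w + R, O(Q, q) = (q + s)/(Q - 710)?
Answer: 2063/18732962619 ≈ 1.1013e-7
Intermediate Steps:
O(Q, q) = (438 + q)/(-710 + Q) (O(Q, q) = (q + 438)/(Q - 710) = (438 + q)/(-710 + Q))
Z(R, w) = -R/4 - 11*R*w/4 (Z(R, w) = -((11*R)*w + R)/4 = -(11*R*w + R)/4 = -(R + 11*R*w)/4 = -R/4 - 11*R*w/4)
O(-563, 1625)/Z(2996, 1786) = ((438 + 1625)/(-710 - 563))/((-¼*2996*(1 + 11*1786))) = (2063/(-1273))/((-¼*2996*(1 + 19646))) = (-1/1273*2063)/((-¼*2996*19647)) = -2063/1273/(-14715603) = -2063/1273*(-1/14715603) = 2063/18732962619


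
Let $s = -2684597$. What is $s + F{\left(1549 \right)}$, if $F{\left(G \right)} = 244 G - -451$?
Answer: $-2306190$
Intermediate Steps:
$F{\left(G \right)} = 451 + 244 G$ ($F{\left(G \right)} = 244 G + 451 = 451 + 244 G$)
$s + F{\left(1549 \right)} = -2684597 + \left(451 + 244 \cdot 1549\right) = -2684597 + \left(451 + 377956\right) = -2684597 + 378407 = -2306190$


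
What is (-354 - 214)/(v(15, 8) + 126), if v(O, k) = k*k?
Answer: -284/95 ≈ -2.9895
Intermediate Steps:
v(O, k) = k**2
(-354 - 214)/(v(15, 8) + 126) = (-354 - 214)/(8**2 + 126) = -568/(64 + 126) = -568/190 = (1/190)*(-568) = -284/95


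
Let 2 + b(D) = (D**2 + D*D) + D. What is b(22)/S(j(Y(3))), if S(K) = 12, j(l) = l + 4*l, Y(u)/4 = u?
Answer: 247/3 ≈ 82.333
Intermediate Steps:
b(D) = -2 + D + 2*D**2 (b(D) = -2 + ((D**2 + D*D) + D) = -2 + ((D**2 + D**2) + D) = -2 + (2*D**2 + D) = -2 + (D + 2*D**2) = -2 + D + 2*D**2)
Y(u) = 4*u
j(l) = 5*l
b(22)/S(j(Y(3))) = (-2 + 22 + 2*22**2)/12 = (-2 + 22 + 2*484)*(1/12) = (-2 + 22 + 968)*(1/12) = 988*(1/12) = 247/3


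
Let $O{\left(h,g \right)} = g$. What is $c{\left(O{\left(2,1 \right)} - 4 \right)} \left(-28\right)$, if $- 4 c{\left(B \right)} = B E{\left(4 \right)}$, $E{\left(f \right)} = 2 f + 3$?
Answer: $-231$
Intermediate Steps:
$E{\left(f \right)} = 3 + 2 f$
$c{\left(B \right)} = - \frac{11 B}{4}$ ($c{\left(B \right)} = - \frac{B \left(3 + 2 \cdot 4\right)}{4} = - \frac{B \left(3 + 8\right)}{4} = - \frac{B 11}{4} = - \frac{11 B}{4}$)
$c{\left(O{\left(2,1 \right)} - 4 \right)} \left(-28\right) = - \frac{11 \left(1 - 4\right)}{4} \left(-28\right) = \left(- \frac{11}{4}\right) \left(-3\right) \left(-28\right) = \frac{33}{4} \left(-28\right) = -231$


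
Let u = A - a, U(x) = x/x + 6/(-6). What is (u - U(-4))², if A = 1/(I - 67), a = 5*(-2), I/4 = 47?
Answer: 1466521/14641 ≈ 100.17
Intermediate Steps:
I = 188 (I = 4*47 = 188)
a = -10
A = 1/121 (A = 1/(188 - 67) = 1/121 ≈ 0.0082645)
U(x) = 0 (U(x) = 1 + 6*(-⅙) = 1 - 1 = 0)
u = 1211/121 (u = 1/121 - 1*(-10) = 1/121 + 10 = 1211/121 ≈ 10.008)
(u - U(-4))² = (1211/121 - 1*0)² = (1211/121 + 0)² = (1211/121)² = 1466521/14641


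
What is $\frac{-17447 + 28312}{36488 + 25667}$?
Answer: $\frac{2173}{12431} \approx 0.1748$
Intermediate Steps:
$\frac{-17447 + 28312}{36488 + 25667} = \frac{10865}{62155} = 10865 \cdot \frac{1}{62155} = \frac{2173}{12431}$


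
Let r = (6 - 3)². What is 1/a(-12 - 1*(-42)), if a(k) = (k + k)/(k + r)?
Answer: 13/20 ≈ 0.65000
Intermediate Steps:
r = 9 (r = 3² = 9)
a(k) = 2*k/(9 + k) (a(k) = (k + k)/(k + 9) = (2*k)/(9 + k) = 2*k/(9 + k))
1/a(-12 - 1*(-42)) = 1/(2*(-12 - 1*(-42))/(9 + (-12 - 1*(-42)))) = 1/(2*(-12 + 42)/(9 + (-12 + 42))) = 1/(2*30/(9 + 30)) = 1/(2*30/39) = 1/(2*30*(1/39)) = 1/(20/13) = 13/20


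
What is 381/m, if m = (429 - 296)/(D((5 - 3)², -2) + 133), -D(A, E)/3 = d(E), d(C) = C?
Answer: 52959/133 ≈ 398.19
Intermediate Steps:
D(A, E) = -3*E
m = 133/139 (m = (429 - 296)/(-3*(-2) + 133) = 133/(6 + 133) = 133/139 ≈ 0.95683)
381/m = 381/(133/139) = 381*(139/133) = 52959/133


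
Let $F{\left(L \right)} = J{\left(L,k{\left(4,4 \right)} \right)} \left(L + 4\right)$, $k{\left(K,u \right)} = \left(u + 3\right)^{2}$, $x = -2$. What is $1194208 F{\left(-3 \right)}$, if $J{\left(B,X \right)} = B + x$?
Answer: $-5971040$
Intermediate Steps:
$k{\left(K,u \right)} = \left(3 + u\right)^{2}$
$J{\left(B,X \right)} = -2 + B$ ($J{\left(B,X \right)} = B - 2 = -2 + B$)
$F{\left(L \right)} = \left(-2 + L\right) \left(4 + L\right)$ ($F{\left(L \right)} = \left(-2 + L\right) \left(L + 4\right) = \left(-2 + L\right) \left(4 + L\right)$)
$1194208 F{\left(-3 \right)} = 1194208 \left(-2 - 3\right) \left(4 - 3\right) = 1194208 \left(\left(-5\right) 1\right) = 1194208 \left(-5\right) = -5971040$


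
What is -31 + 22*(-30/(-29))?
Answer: -239/29 ≈ -8.2414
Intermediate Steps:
-31 + 22*(-30/(-29)) = -31 + 22*(-30*(-1/29)) = -31 + 22*(30/29) = -31 + 660/29 = -239/29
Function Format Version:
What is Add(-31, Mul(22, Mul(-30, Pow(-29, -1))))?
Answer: Rational(-239, 29) ≈ -8.2414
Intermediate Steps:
Add(-31, Mul(22, Mul(-30, Pow(-29, -1)))) = Add(-31, Mul(22, Mul(-30, Rational(-1, 29)))) = Add(-31, Mul(22, Rational(30, 29))) = Add(-31, Rational(660, 29)) = Rational(-239, 29)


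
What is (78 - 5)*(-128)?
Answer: -9344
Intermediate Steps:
(78 - 5)*(-128) = 73*(-128) = -9344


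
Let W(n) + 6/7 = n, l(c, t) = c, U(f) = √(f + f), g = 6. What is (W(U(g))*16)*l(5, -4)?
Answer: -480/7 + 160*√3 ≈ 208.56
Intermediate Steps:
U(f) = √2*√f (U(f) = √(2*f) = √2*√f)
W(n) = -6/7 + n
(W(U(g))*16)*l(5, -4) = ((-6/7 + √2*√6)*16)*5 = ((-6/7 + 2*√3)*16)*5 = (-96/7 + 32*√3)*5 = -480/7 + 160*√3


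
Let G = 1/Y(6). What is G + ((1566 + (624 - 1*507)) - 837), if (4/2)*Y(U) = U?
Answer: 2539/3 ≈ 846.33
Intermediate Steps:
Y(U) = U/2
G = ⅓ (G = 1/((½)*6) = 1/3 = ⅓ ≈ 0.33333)
G + ((1566 + (624 - 1*507)) - 837) = ⅓ + ((1566 + (624 - 1*507)) - 837) = ⅓ + ((1566 + (624 - 507)) - 837) = ⅓ + ((1566 + 117) - 837) = ⅓ + (1683 - 837) = ⅓ + 846 = 2539/3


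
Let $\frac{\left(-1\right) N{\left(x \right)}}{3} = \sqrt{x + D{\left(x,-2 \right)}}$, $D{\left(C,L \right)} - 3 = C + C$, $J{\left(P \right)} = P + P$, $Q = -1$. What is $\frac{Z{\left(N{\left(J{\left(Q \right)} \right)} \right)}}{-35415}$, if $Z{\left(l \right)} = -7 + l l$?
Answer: $\frac{34}{35415} \approx 0.00096005$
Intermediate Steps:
$J{\left(P \right)} = 2 P$
$D{\left(C,L \right)} = 3 + 2 C$ ($D{\left(C,L \right)} = 3 + \left(C + C\right) = 3 + 2 C$)
$N{\left(x \right)} = - 3 \sqrt{3 + 3 x}$ ($N{\left(x \right)} = - 3 \sqrt{x + \left(3 + 2 x\right)} = - 3 \sqrt{3 + 3 x}$)
$Z{\left(l \right)} = -7 + l^{2}$
$\frac{Z{\left(N{\left(J{\left(Q \right)} \right)} \right)}}{-35415} = \frac{-7 + \left(- 3 \sqrt{3 + 3 \cdot 2 \left(-1\right)}\right)^{2}}{-35415} = \left(-7 + \left(- 3 \sqrt{3 + 3 \left(-2\right)}\right)^{2}\right) \left(- \frac{1}{35415}\right) = \left(-7 + \left(- 3 \sqrt{3 - 6}\right)^{2}\right) \left(- \frac{1}{35415}\right) = \left(-7 + \left(- 3 \sqrt{-3}\right)^{2}\right) \left(- \frac{1}{35415}\right) = \left(-7 + \left(- 3 i \sqrt{3}\right)^{2}\right) \left(- \frac{1}{35415}\right) = \left(-7 - 27\right) \left(- \frac{1}{35415}\right) = \left(-34\right) \left(- \frac{1}{35415}\right) = \frac{34}{35415}$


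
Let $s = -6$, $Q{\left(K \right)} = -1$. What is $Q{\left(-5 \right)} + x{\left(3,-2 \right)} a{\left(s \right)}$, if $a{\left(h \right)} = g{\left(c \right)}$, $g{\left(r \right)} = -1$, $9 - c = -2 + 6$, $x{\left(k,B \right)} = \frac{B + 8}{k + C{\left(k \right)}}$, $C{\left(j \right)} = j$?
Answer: $-2$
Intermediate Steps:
$x{\left(k,B \right)} = \frac{8 + B}{2 k}$ ($x{\left(k,B \right)} = \frac{B + 8}{k + k} = \frac{8 + B}{2 k}$)
$c = 5$ ($c = 9 - \left(-2 + 6\right) = 9 - 4 = 5$)
$a{\left(h \right)} = -1$
$Q{\left(-5 \right)} + x{\left(3,-2 \right)} a{\left(s \right)} = -1 + \frac{8 - 2}{2 \cdot 3} \left(-1\right) = -1 + \frac{1}{2} \cdot \frac{1}{3} \cdot 6 \left(-1\right) = -1 + 1 \left(-1\right) = -1 - 1 = -2$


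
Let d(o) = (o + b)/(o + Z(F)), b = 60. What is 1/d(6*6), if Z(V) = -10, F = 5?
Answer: 13/48 ≈ 0.27083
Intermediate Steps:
d(o) = (60 + o)/(-10 + o) (d(o) = (o + 60)/(o - 10) = (60 + o)/(-10 + o))
1/d(6*6) = 1/((60 + 6*6)/(-10 + 6*6)) = 1/((60 + 36)/(-10 + 36)) = 1/(96/26) = 1/((1/26)*96) = 1/(48/13) = 13/48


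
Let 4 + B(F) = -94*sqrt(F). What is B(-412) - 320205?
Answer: -320209 - 188*I*sqrt(103) ≈ -3.2021e+5 - 1908.0*I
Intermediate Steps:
B(F) = -4 - 94*sqrt(F)
B(-412) - 320205 = (-4 - 188*I*sqrt(103)) - 320205 = -320209 - 188*I*sqrt(103)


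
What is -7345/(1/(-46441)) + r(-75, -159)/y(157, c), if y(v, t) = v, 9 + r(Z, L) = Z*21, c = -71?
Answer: 53554134181/157 ≈ 3.4111e+8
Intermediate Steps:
r(Z, L) = -9 + 21*Z (r(Z, L) = -9 + Z*21 = -9 + 21*Z)
-7345/(1/(-46441)) + r(-75, -159)/y(157, c) = -7345/(1/(-46441)) + (-9 + 21*(-75))/157 = -7345/(-1/46441) + (-9 - 1575)*(1/157) = -7345*(-46441) - 1584*1/157 = 341109145 - 1584/157 = 53554134181/157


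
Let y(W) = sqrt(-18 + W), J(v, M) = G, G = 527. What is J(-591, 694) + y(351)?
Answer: 527 + 3*sqrt(37) ≈ 545.25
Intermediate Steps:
J(v, M) = 527
J(-591, 694) + y(351) = 527 + sqrt(-18 + 351) = 527 + sqrt(333) = 527 + 3*sqrt(37)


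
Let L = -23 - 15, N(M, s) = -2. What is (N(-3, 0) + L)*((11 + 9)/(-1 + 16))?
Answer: -160/3 ≈ -53.333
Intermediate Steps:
L = -38
(N(-3, 0) + L)*((11 + 9)/(-1 + 16)) = (-2 - 38)*((11 + 9)/(-1 + 16)) = -800/15 = -40*4/3 = -160/3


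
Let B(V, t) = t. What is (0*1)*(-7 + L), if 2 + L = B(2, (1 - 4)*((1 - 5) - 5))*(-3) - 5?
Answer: 0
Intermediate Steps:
L = -88 (L = -2 + (((1 - 4)*((1 - 5) - 5))*(-3) - 5) = -2 + (-3*(-4 - 5)*(-3) - 5) = -2 + (-3*(-9)*(-3) - 5) = -2 + (27*(-3) - 5) = -2 + (-81 - 5) = -2 - 86 = -88)
(0*1)*(-7 + L) = (0*1)*(-7 - 88) = 0*(-95) = 0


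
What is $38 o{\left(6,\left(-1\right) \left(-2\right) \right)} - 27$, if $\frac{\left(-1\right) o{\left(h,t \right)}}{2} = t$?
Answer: $-179$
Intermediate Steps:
$o{\left(h,t \right)} = - 2 t$
$38 o{\left(6,\left(-1\right) \left(-2\right) \right)} - 27 = 38 \left(- 2 \left(\left(-1\right) \left(-2\right)\right)\right) - 27 = 38 \left(\left(-2\right) 2\right) - 27 = 38 \left(-4\right) - 27 = -152 - 27 = -179$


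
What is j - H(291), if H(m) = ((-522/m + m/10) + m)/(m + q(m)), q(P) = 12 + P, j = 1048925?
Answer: 201456432581/192060 ≈ 1.0489e+6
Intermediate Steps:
H(m) = (-522/m + 11*m/10)/(12 + 2*m) (H(m) = ((-522/m + m/10) + m)/(m + (12 + m)) = ((-522/m + m*(⅒)) + m)/(12 + 2*m) = ((-522/m + m/10) + m)/(12 + 2*m) = (-522/m + 11*m/10)/(12 + 2*m))
j - H(291) = 1048925 - (-5220 + 11*291²)/(20*291*(6 + 291)) = 1048925 - (-5220 + 11*84681)/(20*291*297) = 1048925 - (-5220 + 931491)/(20*291*297) = 1048925 - 926271/(20*291*297) = 1048925 - 1*102919/192060 = 1048925 - 102919/192060 = 201456432581/192060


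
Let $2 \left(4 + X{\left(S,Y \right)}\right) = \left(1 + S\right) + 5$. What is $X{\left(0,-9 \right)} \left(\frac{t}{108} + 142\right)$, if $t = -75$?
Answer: $- \frac{5087}{36} \approx -141.31$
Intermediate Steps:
$X{\left(S,Y \right)} = -1 + \frac{S}{2}$ ($X{\left(S,Y \right)} = -4 + \frac{\left(1 + S\right) + 5}{2} = -4 + \frac{6 + S}{2} = -4 + \left(3 + \frac{S}{2}\right) = -1 + \frac{S}{2}$)
$X{\left(0,-9 \right)} \left(\frac{t}{108} + 142\right) = \left(-1 + \frac{1}{2} \cdot 0\right) \left(- \frac{75}{108} + 142\right) = \left(-1 + 0\right) \left(\left(-75\right) \frac{1}{108} + 142\right) = - (- \frac{25}{36} + 142) = \left(-1\right) \frac{5087}{36} = - \frac{5087}{36}$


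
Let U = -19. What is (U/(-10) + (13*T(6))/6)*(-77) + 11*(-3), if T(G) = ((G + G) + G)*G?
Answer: -181973/10 ≈ -18197.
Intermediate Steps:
T(G) = 3*G² (T(G) = (2*G + G)*G = (3*G)*G = 3*G²)
(U/(-10) + (13*T(6))/6)*(-77) + 11*(-3) = (-19/(-10) + (13*(3*6²))/6)*(-77) + 11*(-3) = (-19*(-⅒) + (13*(3*36))*(⅙))*(-77) - 33 = (19/10 + (13*108)*(⅙))*(-77) - 33 = (19/10 + 1404*(⅙))*(-77) - 33 = (19/10 + 234)*(-77) - 33 = (2359/10)*(-77) - 33 = -181643/10 - 33 = -181973/10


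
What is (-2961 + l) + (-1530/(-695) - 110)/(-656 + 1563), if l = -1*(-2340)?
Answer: -78306317/126073 ≈ -621.12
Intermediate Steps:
l = 2340
(-2961 + l) + (-1530/(-695) - 110)/(-656 + 1563) = (-2961 + 2340) + (-1530/(-695) - 110)/(-656 + 1563) = -621 + (-1530*(-1/695) - 110)/907 = -621 + (306/139 - 110)*(1/907) = -621 - 14984/139*1/907 = -621 - 14984/126073 = -78306317/126073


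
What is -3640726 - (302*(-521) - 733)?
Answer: -3482651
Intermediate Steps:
-3640726 - (302*(-521) - 733) = -3640726 - (-157342 - 733) = -3640726 - 1*(-158075) = -3640726 + 158075 = -3482651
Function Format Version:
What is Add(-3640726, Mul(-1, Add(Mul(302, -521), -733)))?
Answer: -3482651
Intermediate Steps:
Add(-3640726, Mul(-1, Add(Mul(302, -521), -733))) = Add(-3640726, Mul(-1, Add(-157342, -733))) = Add(-3640726, Mul(-1, -158075)) = Add(-3640726, 158075) = -3482651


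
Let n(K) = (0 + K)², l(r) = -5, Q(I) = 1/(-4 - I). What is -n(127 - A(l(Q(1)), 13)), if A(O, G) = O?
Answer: -17424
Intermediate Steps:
n(K) = K²
-n(127 - A(l(Q(1)), 13)) = -(127 - 1*(-5))² = -(127 + 5)² = -1*132² = -1*17424 = -17424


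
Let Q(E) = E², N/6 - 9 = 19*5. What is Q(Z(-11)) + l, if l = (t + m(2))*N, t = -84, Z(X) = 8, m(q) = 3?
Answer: -50480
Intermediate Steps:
N = 624 (N = 54 + 6*(19*5) = 54 + 6*95 = 54 + 570 = 624)
l = -50544 (l = (-84 + 3)*624 = -81*624 = -50544)
Q(Z(-11)) + l = 8² - 50544 = 64 - 50544 = -50480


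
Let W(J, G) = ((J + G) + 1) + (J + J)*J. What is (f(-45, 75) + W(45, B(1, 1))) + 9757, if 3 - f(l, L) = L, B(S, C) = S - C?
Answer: 13781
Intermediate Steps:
f(l, L) = 3 - L
W(J, G) = 1 + G + J + 2*J² (W(J, G) = ((G + J) + 1) + (2*J)*J = (1 + G + J) + 2*J² = 1 + G + J + 2*J²)
(f(-45, 75) + W(45, B(1, 1))) + 9757 = ((3 - 1*75) + (1 + (1 - 1*1) + 45 + 2*45²)) + 9757 = ((3 - 75) + (1 + (1 - 1) + 45 + 2*2025)) + 9757 = (-72 + (1 + 0 + 45 + 4050)) + 9757 = (-72 + 4096) + 9757 = 4024 + 9757 = 13781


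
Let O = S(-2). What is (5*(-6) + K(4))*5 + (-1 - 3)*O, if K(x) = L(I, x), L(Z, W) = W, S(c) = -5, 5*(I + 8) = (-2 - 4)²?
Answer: -110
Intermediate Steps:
I = -⅘ (I = -8 + (-2 - 4)²/5 = -8 + (⅕)*(-6)² = -8 + (⅕)*36 = -8 + 36/5 = -⅘ ≈ -0.80000)
O = -5
K(x) = x
(5*(-6) + K(4))*5 + (-1 - 3)*O = (5*(-6) + 4)*5 + (-1 - 3)*(-5) = (-30 + 4)*5 - 4*(-5) = -26*5 + 20 = -130 + 20 = -110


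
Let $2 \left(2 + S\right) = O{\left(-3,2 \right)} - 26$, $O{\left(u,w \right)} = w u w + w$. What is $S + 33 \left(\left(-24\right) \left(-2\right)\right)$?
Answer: $1564$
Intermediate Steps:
$O{\left(u,w \right)} = w + u w^{2}$ ($O{\left(u,w \right)} = u w w + w = u w^{2} + w = w + u w^{2}$)
$S = -20$ ($S = -2 + \frac{2 \left(1 - 6\right) - 26}{2} = -2 + \frac{2 \left(-5\right) - 26}{2} = -2 + \frac{-10 - 26}{2} = -2 + \frac{1}{2} \left(-36\right) = -2 - 18 = -20$)
$S + 33 \left(\left(-24\right) \left(-2\right)\right) = -20 + 33 \left(\left(-24\right) \left(-2\right)\right) = -20 + 33 \cdot 48 = -20 + 1584 = 1564$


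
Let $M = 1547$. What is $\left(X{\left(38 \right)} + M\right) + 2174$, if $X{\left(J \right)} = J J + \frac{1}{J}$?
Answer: $\frac{196271}{38} \approx 5165.0$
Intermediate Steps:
$X{\left(J \right)} = \frac{1}{J} + J^{2}$ ($X{\left(J \right)} = J^{2} + \frac{1}{J} = \frac{1}{J} + J^{2}$)
$\left(X{\left(38 \right)} + M\right) + 2174 = \left(\frac{1 + 38^{3}}{38} + 1547\right) + 2174 = \left(\frac{1 + 54872}{38} + 1547\right) + 2174 = \left(\frac{1}{38} \cdot 54873 + 1547\right) + 2174 = \left(\frac{54873}{38} + 1547\right) + 2174 = \frac{113659}{38} + 2174 = \frac{196271}{38}$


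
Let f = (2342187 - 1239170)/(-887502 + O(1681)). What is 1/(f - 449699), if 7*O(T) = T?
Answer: -6210833/2793013110386 ≈ -2.2237e-6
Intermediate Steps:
O(T) = T/7
f = -7721119/6210833 (f = (2342187 - 1239170)/(-887502 + (⅐)*1681) = 1103017/(-887502 + 1681/7) = 1103017/(-6210833/7) = 1103017*(-7/6210833) = -7721119/6210833 ≈ -1.2432)
1/(f - 449699) = 1/(-7721119/6210833 - 449699) = 1/(-2793013110386/6210833) = -6210833/2793013110386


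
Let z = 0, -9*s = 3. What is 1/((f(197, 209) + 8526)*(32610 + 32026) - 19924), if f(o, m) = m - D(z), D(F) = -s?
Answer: 3/1693661972 ≈ 1.7713e-9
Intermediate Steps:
s = -1/3 (s = -1/9*3 = -1/3 ≈ -0.33333)
D(F) = 1/3 (D(F) = -1*(-1/3) = 1/3)
f(o, m) = -1/3 + m (f(o, m) = m - 1*1/3 = m - 1/3 = -1/3 + m)
1/((f(197, 209) + 8526)*(32610 + 32026) - 19924) = 1/(((-1/3 + 209) + 8526)*(32610 + 32026) - 19924) = 1/((626/3 + 8526)*64636 - 19924) = 1/((26204/3)*64636 - 19924) = 1/(1693721744/3 - 19924) = 1/(1693661972/3) = 3/1693661972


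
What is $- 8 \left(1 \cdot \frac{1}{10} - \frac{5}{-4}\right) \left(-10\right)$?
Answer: $108$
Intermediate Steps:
$- 8 \left(1 \cdot \frac{1}{10} - \frac{5}{-4}\right) \left(-10\right) = - 8 \left(1 \cdot \frac{1}{10} - - \frac{5}{4}\right) \left(-10\right) = - 8 \left(\frac{1}{10} + \frac{5}{4}\right) \left(-10\right) = \left(-8\right) \frac{27}{20} \left(-10\right) = \left(- \frac{54}{5}\right) \left(-10\right) = 108$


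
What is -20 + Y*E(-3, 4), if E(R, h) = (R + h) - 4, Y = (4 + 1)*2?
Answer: -50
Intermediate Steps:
Y = 10 (Y = 5*2 = 10)
E(R, h) = -4 + R + h
-20 + Y*E(-3, 4) = -20 + 10*(-4 - 3 + 4) = -20 + 10*(-3) = -20 - 30 = -50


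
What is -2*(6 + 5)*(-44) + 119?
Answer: 1087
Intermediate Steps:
-2*(6 + 5)*(-44) + 119 = -2*11*(-44) + 119 = -22*(-44) + 119 = 968 + 119 = 1087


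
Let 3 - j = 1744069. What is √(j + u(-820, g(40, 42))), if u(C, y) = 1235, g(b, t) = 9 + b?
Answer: I*√1742831 ≈ 1320.2*I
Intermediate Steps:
j = -1744066 (j = 3 - 1*1744069 = 3 - 1744069 = -1744066)
√(j + u(-820, g(40, 42))) = √(-1744066 + 1235) = √(-1742831) = I*√1742831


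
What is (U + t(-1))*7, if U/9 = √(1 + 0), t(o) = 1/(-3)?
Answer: 182/3 ≈ 60.667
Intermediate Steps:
t(o) = -⅓
U = 9 (U = 9*√(1 + 0) = 9*√1 = 9*1 = 9)
(U + t(-1))*7 = (9 - ⅓)*7 = (26/3)*7 = 182/3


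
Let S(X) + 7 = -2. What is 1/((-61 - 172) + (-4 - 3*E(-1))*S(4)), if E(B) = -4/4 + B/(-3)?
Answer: -1/215 ≈ -0.0046512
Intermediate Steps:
E(B) = -1 - B/3 (E(B) = -4*¼ + B*(-⅓) = -1 - B/3)
S(X) = -9 (S(X) = -7 - 2 = -9)
1/((-61 - 172) + (-4 - 3*E(-1))*S(4)) = 1/((-61 - 172) + (-4 - 3*(-1 - ⅓*(-1)))*(-9)) = 1/(-233 + (-4 - 3*(-1 + ⅓))*(-9)) = 1/(-233 + (-4 - 3*(-⅔))*(-9)) = 1/(-233 + (-4 + 2)*(-9)) = 1/(-233 - 2*(-9)) = 1/(-233 + 18) = 1/(-215) = -1/215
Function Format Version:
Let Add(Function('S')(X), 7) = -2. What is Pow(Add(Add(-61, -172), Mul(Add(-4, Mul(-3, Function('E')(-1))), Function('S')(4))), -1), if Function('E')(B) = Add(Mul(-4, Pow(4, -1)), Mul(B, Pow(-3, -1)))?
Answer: Rational(-1, 215) ≈ -0.0046512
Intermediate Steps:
Function('E')(B) = Add(-1, Mul(Rational(-1, 3), B)) (Function('E')(B) = Add(Mul(-4, Rational(1, 4)), Mul(B, Rational(-1, 3))) = Add(-1, Mul(Rational(-1, 3), B)))
Function('S')(X) = -9 (Function('S')(X) = Add(-7, -2) = -9)
Pow(Add(Add(-61, -172), Mul(Add(-4, Mul(-3, Function('E')(-1))), Function('S')(4))), -1) = Pow(Add(Add(-61, -172), Mul(Add(-4, Mul(-3, Add(-1, Mul(Rational(-1, 3), -1)))), -9)), -1) = Pow(Add(-233, Mul(Add(-4, Mul(-3, Add(-1, Rational(1, 3)))), -9)), -1) = Pow(Add(-233, Mul(Add(-4, Mul(-3, Rational(-2, 3))), -9)), -1) = Pow(Add(-233, Mul(Add(-4, 2), -9)), -1) = Pow(Add(-233, Mul(-2, -9)), -1) = Pow(Add(-233, 18), -1) = Pow(-215, -1) = Rational(-1, 215)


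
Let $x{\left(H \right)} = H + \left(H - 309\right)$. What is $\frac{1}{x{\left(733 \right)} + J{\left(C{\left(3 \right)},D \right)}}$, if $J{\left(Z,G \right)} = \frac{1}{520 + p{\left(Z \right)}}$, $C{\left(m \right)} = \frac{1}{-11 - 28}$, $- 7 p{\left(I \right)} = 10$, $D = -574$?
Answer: $\frac{3630}{4199917} \approx 0.0008643$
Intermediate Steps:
$p{\left(I \right)} = - \frac{10}{7}$ ($p{\left(I \right)} = \left(- \frac{1}{7}\right) 10 = - \frac{10}{7}$)
$x{\left(H \right)} = -309 + 2 H$ ($x{\left(H \right)} = H + \left(-309 + H\right) = -309 + 2 H$)
$C{\left(m \right)} = - \frac{1}{39}$ ($C{\left(m \right)} = \frac{1}{-39} = - \frac{1}{39}$)
$J{\left(Z,G \right)} = \frac{7}{3630}$ ($J{\left(Z,G \right)} = \frac{1}{520 - \frac{10}{7}} = \frac{1}{\frac{3630}{7}} = \frac{7}{3630}$)
$\frac{1}{x{\left(733 \right)} + J{\left(C{\left(3 \right)},D \right)}} = \frac{1}{\left(-309 + 2 \cdot 733\right) + \frac{7}{3630}} = \frac{1}{\left(-309 + 1466\right) + \frac{7}{3630}} = \frac{1}{1157 + \frac{7}{3630}} = \frac{1}{\frac{4199917}{3630}} = \frac{3630}{4199917}$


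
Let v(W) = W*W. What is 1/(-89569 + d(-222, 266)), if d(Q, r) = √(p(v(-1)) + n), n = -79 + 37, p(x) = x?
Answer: -89569/8022605802 - I*√41/8022605802 ≈ -1.1165e-5 - 7.9813e-10*I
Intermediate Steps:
v(W) = W²
n = -42
d(Q, r) = I*√41 (d(Q, r) = √((-1)² - 42) = √(1 - 42) = √(-41) = I*√41)
1/(-89569 + d(-222, 266)) = 1/(-89569 + I*√41)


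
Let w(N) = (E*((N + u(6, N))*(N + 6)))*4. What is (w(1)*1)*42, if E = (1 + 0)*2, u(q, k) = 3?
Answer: 9408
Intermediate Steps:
E = 2 (E = 1*2 = 2)
w(N) = 8*(3 + N)*(6 + N) (w(N) = (2*((N + 3)*(N + 6)))*4 = (2*((3 + N)*(6 + N)))*4 = (2*(3 + N)*(6 + N))*4 = 8*(3 + N)*(6 + N))
(w(1)*1)*42 = ((144 + 8*1² + 72*1)*1)*42 = ((144 + 8*1 + 72)*1)*42 = ((144 + 8 + 72)*1)*42 = (224*1)*42 = 224*42 = 9408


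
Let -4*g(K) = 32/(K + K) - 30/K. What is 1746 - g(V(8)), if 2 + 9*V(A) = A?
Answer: 6963/4 ≈ 1740.8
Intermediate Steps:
V(A) = -2/9 + A/9
g(K) = 7/(2*K) (g(K) = -(32/(K + K) - 30/K)/4 = -(32/((2*K)) - 30/K)/4 = -(32*(1/(2*K)) - 30/K)/4 = -(16/K - 30/K)/4 = -(-7)/(2*K) = 7/(2*K))
1746 - g(V(8)) = 1746 - 7/(2*(-2/9 + (1/9)*8)) = 1746 - 7/(2*(-2/9 + 8/9)) = 1746 - 7/(2*2/3) = 1746 - 7*3/(2*2) = 1746 - 1*21/4 = 1746 - 21/4 = 6963/4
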